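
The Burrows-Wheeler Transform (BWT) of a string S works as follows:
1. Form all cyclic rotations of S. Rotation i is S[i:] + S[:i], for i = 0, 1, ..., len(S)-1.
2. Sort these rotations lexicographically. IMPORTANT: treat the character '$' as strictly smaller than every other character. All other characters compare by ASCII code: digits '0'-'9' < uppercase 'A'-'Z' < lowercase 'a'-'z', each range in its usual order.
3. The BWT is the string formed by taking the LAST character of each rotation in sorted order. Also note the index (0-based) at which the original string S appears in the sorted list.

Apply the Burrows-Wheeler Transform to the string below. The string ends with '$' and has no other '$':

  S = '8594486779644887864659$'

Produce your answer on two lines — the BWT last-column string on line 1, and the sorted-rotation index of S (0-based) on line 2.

All 23 rotations (rotation i = S[i:]+S[:i]):
  rot[0] = 8594486779644887864659$
  rot[1] = 594486779644887864659$8
  rot[2] = 94486779644887864659$85
  rot[3] = 4486779644887864659$859
  rot[4] = 486779644887864659$8594
  rot[5] = 86779644887864659$85944
  rot[6] = 6779644887864659$859448
  rot[7] = 779644887864659$8594486
  rot[8] = 79644887864659$85944867
  rot[9] = 9644887864659$859448677
  rot[10] = 644887864659$8594486779
  rot[11] = 44887864659$85944867796
  rot[12] = 4887864659$859448677964
  rot[13] = 887864659$8594486779644
  rot[14] = 87864659$85944867796448
  rot[15] = 7864659$859448677964488
  rot[16] = 864659$8594486779644887
  rot[17] = 64659$85944867796448878
  rot[18] = 4659$859448677964488786
  rot[19] = 659$8594486779644887864
  rot[20] = 59$85944867796448878646
  rot[21] = 9$859448677964488786465
  rot[22] = $8594486779644887864659
Sorted (with $ < everything):
  sorted[0] = $8594486779644887864659  (last char: '9')
  sorted[1] = 4486779644887864659$859  (last char: '9')
  sorted[2] = 44887864659$85944867796  (last char: '6')
  sorted[3] = 4659$859448677964488786  (last char: '6')
  sorted[4] = 486779644887864659$8594  (last char: '4')
  sorted[5] = 4887864659$859448677964  (last char: '4')
  sorted[6] = 59$85944867796448878646  (last char: '6')
  sorted[7] = 594486779644887864659$8  (last char: '8')
  sorted[8] = 644887864659$8594486779  (last char: '9')
  sorted[9] = 64659$85944867796448878  (last char: '8')
  sorted[10] = 659$8594486779644887864  (last char: '4')
  sorted[11] = 6779644887864659$859448  (last char: '8')
  sorted[12] = 779644887864659$8594486  (last char: '6')
  sorted[13] = 7864659$859448677964488  (last char: '8')
  sorted[14] = 79644887864659$85944867  (last char: '7')
  sorted[15] = 8594486779644887864659$  (last char: '$')
  sorted[16] = 864659$8594486779644887  (last char: '7')
  sorted[17] = 86779644887864659$85944  (last char: '4')
  sorted[18] = 87864659$85944867796448  (last char: '8')
  sorted[19] = 887864659$8594486779644  (last char: '4')
  sorted[20] = 9$859448677964488786465  (last char: '5')
  sorted[21] = 94486779644887864659$85  (last char: '5')
  sorted[22] = 9644887864659$859448677  (last char: '7')
Last column: 996644689848687$7484557
Original string S is at sorted index 15

Answer: 996644689848687$7484557
15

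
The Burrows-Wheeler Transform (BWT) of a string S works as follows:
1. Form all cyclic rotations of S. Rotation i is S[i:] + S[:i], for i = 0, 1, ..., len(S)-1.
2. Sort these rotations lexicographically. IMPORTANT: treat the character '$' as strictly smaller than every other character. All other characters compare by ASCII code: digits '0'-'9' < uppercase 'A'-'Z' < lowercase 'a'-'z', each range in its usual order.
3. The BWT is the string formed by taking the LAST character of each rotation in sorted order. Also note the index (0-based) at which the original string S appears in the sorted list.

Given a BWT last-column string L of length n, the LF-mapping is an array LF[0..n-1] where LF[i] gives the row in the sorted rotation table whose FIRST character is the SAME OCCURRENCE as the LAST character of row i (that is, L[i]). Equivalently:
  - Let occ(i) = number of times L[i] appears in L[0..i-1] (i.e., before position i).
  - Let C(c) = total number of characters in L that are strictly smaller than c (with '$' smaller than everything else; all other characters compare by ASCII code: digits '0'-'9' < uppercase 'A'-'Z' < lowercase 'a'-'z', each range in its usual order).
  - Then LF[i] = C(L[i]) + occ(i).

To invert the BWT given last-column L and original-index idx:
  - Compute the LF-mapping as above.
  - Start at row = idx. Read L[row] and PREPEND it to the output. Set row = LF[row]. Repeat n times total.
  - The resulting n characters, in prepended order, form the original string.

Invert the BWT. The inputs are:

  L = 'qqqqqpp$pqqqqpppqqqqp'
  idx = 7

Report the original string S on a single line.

Answer: pqqqqqqpqqppqqppqqpq$

Derivation:
LF mapping: 8 9 10 11 12 1 2 0 3 13 14 15 16 4 5 6 17 18 19 20 7
Walk LF starting at row 7, prepending L[row]:
  step 1: row=7, L[7]='$', prepend. Next row=LF[7]=0
  step 2: row=0, L[0]='q', prepend. Next row=LF[0]=8
  step 3: row=8, L[8]='p', prepend. Next row=LF[8]=3
  step 4: row=3, L[3]='q', prepend. Next row=LF[3]=11
  step 5: row=11, L[11]='q', prepend. Next row=LF[11]=15
  step 6: row=15, L[15]='p', prepend. Next row=LF[15]=6
  step 7: row=6, L[6]='p', prepend. Next row=LF[6]=2
  step 8: row=2, L[2]='q', prepend. Next row=LF[2]=10
  step 9: row=10, L[10]='q', prepend. Next row=LF[10]=14
  step 10: row=14, L[14]='p', prepend. Next row=LF[14]=5
  step 11: row=5, L[5]='p', prepend. Next row=LF[5]=1
  step 12: row=1, L[1]='q', prepend. Next row=LF[1]=9
  step 13: row=9, L[9]='q', prepend. Next row=LF[9]=13
  step 14: row=13, L[13]='p', prepend. Next row=LF[13]=4
  step 15: row=4, L[4]='q', prepend. Next row=LF[4]=12
  step 16: row=12, L[12]='q', prepend. Next row=LF[12]=16
  step 17: row=16, L[16]='q', prepend. Next row=LF[16]=17
  step 18: row=17, L[17]='q', prepend. Next row=LF[17]=18
  step 19: row=18, L[18]='q', prepend. Next row=LF[18]=19
  step 20: row=19, L[19]='q', prepend. Next row=LF[19]=20
  step 21: row=20, L[20]='p', prepend. Next row=LF[20]=7
Reversed output: pqqqqqqpqqppqqppqqpq$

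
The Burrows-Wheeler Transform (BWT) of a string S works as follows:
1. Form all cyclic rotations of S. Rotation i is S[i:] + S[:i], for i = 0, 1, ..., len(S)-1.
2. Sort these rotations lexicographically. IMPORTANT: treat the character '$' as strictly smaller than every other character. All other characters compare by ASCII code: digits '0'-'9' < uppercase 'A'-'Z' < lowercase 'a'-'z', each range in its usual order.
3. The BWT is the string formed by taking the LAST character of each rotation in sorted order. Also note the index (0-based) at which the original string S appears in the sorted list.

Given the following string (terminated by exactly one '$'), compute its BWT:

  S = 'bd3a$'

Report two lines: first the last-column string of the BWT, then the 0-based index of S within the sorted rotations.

Answer: ad3$b
3

Derivation:
All 5 rotations (rotation i = S[i:]+S[:i]):
  rot[0] = bd3a$
  rot[1] = d3a$b
  rot[2] = 3a$bd
  rot[3] = a$bd3
  rot[4] = $bd3a
Sorted (with $ < everything):
  sorted[0] = $bd3a  (last char: 'a')
  sorted[1] = 3a$bd  (last char: 'd')
  sorted[2] = a$bd3  (last char: '3')
  sorted[3] = bd3a$  (last char: '$')
  sorted[4] = d3a$b  (last char: 'b')
Last column: ad3$b
Original string S is at sorted index 3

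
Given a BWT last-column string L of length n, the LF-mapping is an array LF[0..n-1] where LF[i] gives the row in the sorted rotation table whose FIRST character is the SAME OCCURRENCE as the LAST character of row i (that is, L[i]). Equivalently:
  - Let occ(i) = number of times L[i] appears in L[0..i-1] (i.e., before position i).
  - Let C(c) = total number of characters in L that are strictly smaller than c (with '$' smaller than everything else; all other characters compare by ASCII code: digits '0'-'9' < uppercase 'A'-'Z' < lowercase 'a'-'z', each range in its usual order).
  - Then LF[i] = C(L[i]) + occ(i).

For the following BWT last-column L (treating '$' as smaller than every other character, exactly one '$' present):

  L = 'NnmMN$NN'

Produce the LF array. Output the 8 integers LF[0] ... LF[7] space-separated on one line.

Char counts: '$':1, 'M':1, 'N':4, 'm':1, 'n':1
C (first-col start): C('$')=0, C('M')=1, C('N')=2, C('m')=6, C('n')=7
L[0]='N': occ=0, LF[0]=C('N')+0=2+0=2
L[1]='n': occ=0, LF[1]=C('n')+0=7+0=7
L[2]='m': occ=0, LF[2]=C('m')+0=6+0=6
L[3]='M': occ=0, LF[3]=C('M')+0=1+0=1
L[4]='N': occ=1, LF[4]=C('N')+1=2+1=3
L[5]='$': occ=0, LF[5]=C('$')+0=0+0=0
L[6]='N': occ=2, LF[6]=C('N')+2=2+2=4
L[7]='N': occ=3, LF[7]=C('N')+3=2+3=5

Answer: 2 7 6 1 3 0 4 5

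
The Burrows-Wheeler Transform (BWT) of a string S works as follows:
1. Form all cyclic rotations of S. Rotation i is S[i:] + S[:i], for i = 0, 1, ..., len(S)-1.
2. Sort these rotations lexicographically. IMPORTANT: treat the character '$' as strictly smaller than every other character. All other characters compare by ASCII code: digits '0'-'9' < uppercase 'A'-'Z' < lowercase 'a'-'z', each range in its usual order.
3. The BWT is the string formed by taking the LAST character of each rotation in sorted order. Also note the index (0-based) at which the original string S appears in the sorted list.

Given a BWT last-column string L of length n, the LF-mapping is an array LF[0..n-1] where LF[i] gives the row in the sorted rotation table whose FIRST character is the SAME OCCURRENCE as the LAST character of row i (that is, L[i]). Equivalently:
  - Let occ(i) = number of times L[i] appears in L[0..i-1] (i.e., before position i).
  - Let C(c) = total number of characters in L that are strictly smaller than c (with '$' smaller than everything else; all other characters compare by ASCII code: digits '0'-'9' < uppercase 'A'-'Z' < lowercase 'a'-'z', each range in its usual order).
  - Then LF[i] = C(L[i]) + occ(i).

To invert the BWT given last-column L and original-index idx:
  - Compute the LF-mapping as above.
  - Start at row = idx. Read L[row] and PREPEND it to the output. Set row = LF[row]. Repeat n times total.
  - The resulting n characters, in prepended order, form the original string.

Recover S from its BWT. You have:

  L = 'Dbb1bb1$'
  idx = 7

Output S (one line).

LF mapping: 3 4 5 1 6 7 2 0
Walk LF starting at row 7, prepending L[row]:
  step 1: row=7, L[7]='$', prepend. Next row=LF[7]=0
  step 2: row=0, L[0]='D', prepend. Next row=LF[0]=3
  step 3: row=3, L[3]='1', prepend. Next row=LF[3]=1
  step 4: row=1, L[1]='b', prepend. Next row=LF[1]=4
  step 5: row=4, L[4]='b', prepend. Next row=LF[4]=6
  step 6: row=6, L[6]='1', prepend. Next row=LF[6]=2
  step 7: row=2, L[2]='b', prepend. Next row=LF[2]=5
  step 8: row=5, L[5]='b', prepend. Next row=LF[5]=7
Reversed output: bb1bb1D$

Answer: bb1bb1D$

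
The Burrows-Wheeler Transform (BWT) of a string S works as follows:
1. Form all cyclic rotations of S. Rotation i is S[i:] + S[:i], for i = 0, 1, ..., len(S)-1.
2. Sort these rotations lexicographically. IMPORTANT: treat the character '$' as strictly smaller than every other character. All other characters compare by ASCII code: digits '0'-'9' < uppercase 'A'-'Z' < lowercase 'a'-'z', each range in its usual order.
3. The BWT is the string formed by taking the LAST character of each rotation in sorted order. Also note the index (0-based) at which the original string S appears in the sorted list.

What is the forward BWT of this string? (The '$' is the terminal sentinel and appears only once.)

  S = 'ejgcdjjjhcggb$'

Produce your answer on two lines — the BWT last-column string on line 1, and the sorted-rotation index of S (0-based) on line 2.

Answer: bgghc$gjcjejjd
5

Derivation:
All 14 rotations (rotation i = S[i:]+S[:i]):
  rot[0] = ejgcdjjjhcggb$
  rot[1] = jgcdjjjhcggb$e
  rot[2] = gcdjjjhcggb$ej
  rot[3] = cdjjjhcggb$ejg
  rot[4] = djjjhcggb$ejgc
  rot[5] = jjjhcggb$ejgcd
  rot[6] = jjhcggb$ejgcdj
  rot[7] = jhcggb$ejgcdjj
  rot[8] = hcggb$ejgcdjjj
  rot[9] = cggb$ejgcdjjjh
  rot[10] = ggb$ejgcdjjjhc
  rot[11] = gb$ejgcdjjjhcg
  rot[12] = b$ejgcdjjjhcgg
  rot[13] = $ejgcdjjjhcggb
Sorted (with $ < everything):
  sorted[0] = $ejgcdjjjhcggb  (last char: 'b')
  sorted[1] = b$ejgcdjjjhcgg  (last char: 'g')
  sorted[2] = cdjjjhcggb$ejg  (last char: 'g')
  sorted[3] = cggb$ejgcdjjjh  (last char: 'h')
  sorted[4] = djjjhcggb$ejgc  (last char: 'c')
  sorted[5] = ejgcdjjjhcggb$  (last char: '$')
  sorted[6] = gb$ejgcdjjjhcg  (last char: 'g')
  sorted[7] = gcdjjjhcggb$ej  (last char: 'j')
  sorted[8] = ggb$ejgcdjjjhc  (last char: 'c')
  sorted[9] = hcggb$ejgcdjjj  (last char: 'j')
  sorted[10] = jgcdjjjhcggb$e  (last char: 'e')
  sorted[11] = jhcggb$ejgcdjj  (last char: 'j')
  sorted[12] = jjhcggb$ejgcdj  (last char: 'j')
  sorted[13] = jjjhcggb$ejgcd  (last char: 'd')
Last column: bgghc$gjcjejjd
Original string S is at sorted index 5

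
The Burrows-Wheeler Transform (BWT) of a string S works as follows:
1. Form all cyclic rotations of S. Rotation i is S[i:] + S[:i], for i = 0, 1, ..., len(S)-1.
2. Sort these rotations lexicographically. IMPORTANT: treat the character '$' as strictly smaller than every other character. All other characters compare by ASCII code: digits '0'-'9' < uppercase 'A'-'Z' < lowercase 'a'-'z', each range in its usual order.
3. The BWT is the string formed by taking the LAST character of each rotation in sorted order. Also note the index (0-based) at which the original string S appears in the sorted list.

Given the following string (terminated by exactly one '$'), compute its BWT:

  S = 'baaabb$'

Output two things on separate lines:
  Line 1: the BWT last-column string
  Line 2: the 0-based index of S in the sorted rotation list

Answer: bbaab$a
5

Derivation:
All 7 rotations (rotation i = S[i:]+S[:i]):
  rot[0] = baaabb$
  rot[1] = aaabb$b
  rot[2] = aabb$ba
  rot[3] = abb$baa
  rot[4] = bb$baaa
  rot[5] = b$baaab
  rot[6] = $baaabb
Sorted (with $ < everything):
  sorted[0] = $baaabb  (last char: 'b')
  sorted[1] = aaabb$b  (last char: 'b')
  sorted[2] = aabb$ba  (last char: 'a')
  sorted[3] = abb$baa  (last char: 'a')
  sorted[4] = b$baaab  (last char: 'b')
  sorted[5] = baaabb$  (last char: '$')
  sorted[6] = bb$baaa  (last char: 'a')
Last column: bbaab$a
Original string S is at sorted index 5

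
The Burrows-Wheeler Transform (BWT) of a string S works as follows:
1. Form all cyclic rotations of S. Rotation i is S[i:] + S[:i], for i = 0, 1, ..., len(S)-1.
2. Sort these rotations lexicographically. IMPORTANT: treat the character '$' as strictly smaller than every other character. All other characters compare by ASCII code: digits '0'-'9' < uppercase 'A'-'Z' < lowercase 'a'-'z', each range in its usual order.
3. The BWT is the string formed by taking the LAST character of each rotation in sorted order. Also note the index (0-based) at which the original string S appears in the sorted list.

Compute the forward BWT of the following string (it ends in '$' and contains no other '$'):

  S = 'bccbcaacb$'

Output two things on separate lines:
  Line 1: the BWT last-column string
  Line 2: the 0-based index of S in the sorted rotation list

All 10 rotations (rotation i = S[i:]+S[:i]):
  rot[0] = bccbcaacb$
  rot[1] = ccbcaacb$b
  rot[2] = cbcaacb$bc
  rot[3] = bcaacb$bcc
  rot[4] = caacb$bccb
  rot[5] = aacb$bccbc
  rot[6] = acb$bccbca
  rot[7] = cb$bccbcaa
  rot[8] = b$bccbcaac
  rot[9] = $bccbcaacb
Sorted (with $ < everything):
  sorted[0] = $bccbcaacb  (last char: 'b')
  sorted[1] = aacb$bccbc  (last char: 'c')
  sorted[2] = acb$bccbca  (last char: 'a')
  sorted[3] = b$bccbcaac  (last char: 'c')
  sorted[4] = bcaacb$bcc  (last char: 'c')
  sorted[5] = bccbcaacb$  (last char: '$')
  sorted[6] = caacb$bccb  (last char: 'b')
  sorted[7] = cb$bccbcaa  (last char: 'a')
  sorted[8] = cbcaacb$bc  (last char: 'c')
  sorted[9] = ccbcaacb$b  (last char: 'b')
Last column: bcacc$bacb
Original string S is at sorted index 5

Answer: bcacc$bacb
5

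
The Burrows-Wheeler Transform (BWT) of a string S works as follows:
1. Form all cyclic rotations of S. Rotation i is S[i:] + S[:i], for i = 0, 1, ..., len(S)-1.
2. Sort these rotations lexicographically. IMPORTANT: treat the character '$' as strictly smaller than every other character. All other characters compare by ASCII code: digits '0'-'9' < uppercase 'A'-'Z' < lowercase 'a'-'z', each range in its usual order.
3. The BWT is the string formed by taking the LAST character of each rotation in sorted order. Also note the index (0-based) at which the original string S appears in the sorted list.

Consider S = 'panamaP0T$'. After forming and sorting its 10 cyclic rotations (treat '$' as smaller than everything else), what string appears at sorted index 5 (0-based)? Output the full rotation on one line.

All 10 rotations (rotation i = S[i:]+S[:i]):
  rot[0] = panamaP0T$
  rot[1] = anamaP0T$p
  rot[2] = namaP0T$pa
  rot[3] = amaP0T$pan
  rot[4] = maP0T$pana
  rot[5] = aP0T$panam
  rot[6] = P0T$panama
  rot[7] = 0T$panamaP
  rot[8] = T$panamaP0
  rot[9] = $panamaP0T
Sorted (with $ < everything):
  sorted[0] = $panamaP0T
  sorted[1] = 0T$panamaP
  sorted[2] = P0T$panama
  sorted[3] = T$panamaP0
  sorted[4] = aP0T$panam
  sorted[5] = amaP0T$pan
  sorted[6] = anamaP0T$p
  sorted[7] = maP0T$pana
  sorted[8] = namaP0T$pa
  sorted[9] = panamaP0T$
sorted[5] = amaP0T$pan

Answer: amaP0T$pan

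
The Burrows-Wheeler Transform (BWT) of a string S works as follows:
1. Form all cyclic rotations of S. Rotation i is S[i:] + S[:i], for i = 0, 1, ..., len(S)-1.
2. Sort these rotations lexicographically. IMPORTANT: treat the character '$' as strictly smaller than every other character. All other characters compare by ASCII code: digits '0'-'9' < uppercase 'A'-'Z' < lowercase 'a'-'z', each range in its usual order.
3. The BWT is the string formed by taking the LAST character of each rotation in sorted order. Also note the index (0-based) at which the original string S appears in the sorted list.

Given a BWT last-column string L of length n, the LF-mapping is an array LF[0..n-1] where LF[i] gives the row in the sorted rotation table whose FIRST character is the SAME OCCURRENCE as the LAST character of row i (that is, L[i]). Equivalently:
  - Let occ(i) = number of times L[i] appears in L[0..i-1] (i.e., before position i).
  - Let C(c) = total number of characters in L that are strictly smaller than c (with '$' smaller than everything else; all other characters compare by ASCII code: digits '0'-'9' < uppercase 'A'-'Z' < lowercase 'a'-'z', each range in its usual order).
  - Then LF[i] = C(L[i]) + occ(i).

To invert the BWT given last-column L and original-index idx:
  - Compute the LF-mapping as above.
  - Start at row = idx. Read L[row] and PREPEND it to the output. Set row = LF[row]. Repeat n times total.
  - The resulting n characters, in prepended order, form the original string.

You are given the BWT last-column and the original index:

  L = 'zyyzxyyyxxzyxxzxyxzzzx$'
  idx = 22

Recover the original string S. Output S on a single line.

LF mapping: 16 9 10 17 1 11 12 13 2 3 18 14 4 5 19 6 15 7 20 21 22 8 0
Walk LF starting at row 22, prepending L[row]:
  step 1: row=22, L[22]='$', prepend. Next row=LF[22]=0
  step 2: row=0, L[0]='z', prepend. Next row=LF[0]=16
  step 3: row=16, L[16]='y', prepend. Next row=LF[16]=15
  step 4: row=15, L[15]='x', prepend. Next row=LF[15]=6
  step 5: row=6, L[6]='y', prepend. Next row=LF[6]=12
  step 6: row=12, L[12]='x', prepend. Next row=LF[12]=4
  step 7: row=4, L[4]='x', prepend. Next row=LF[4]=1
  step 8: row=1, L[1]='y', prepend. Next row=LF[1]=9
  step 9: row=9, L[9]='x', prepend. Next row=LF[9]=3
  step 10: row=3, L[3]='z', prepend. Next row=LF[3]=17
  step 11: row=17, L[17]='x', prepend. Next row=LF[17]=7
  step 12: row=7, L[7]='y', prepend. Next row=LF[7]=13
  step 13: row=13, L[13]='x', prepend. Next row=LF[13]=5
  step 14: row=5, L[5]='y', prepend. Next row=LF[5]=11
  step 15: row=11, L[11]='y', prepend. Next row=LF[11]=14
  step 16: row=14, L[14]='z', prepend. Next row=LF[14]=19
  step 17: row=19, L[19]='z', prepend. Next row=LF[19]=21
  step 18: row=21, L[21]='x', prepend. Next row=LF[21]=8
  step 19: row=8, L[8]='x', prepend. Next row=LF[8]=2
  step 20: row=2, L[2]='y', prepend. Next row=LF[2]=10
  step 21: row=10, L[10]='z', prepend. Next row=LF[10]=18
  step 22: row=18, L[18]='z', prepend. Next row=LF[18]=20
  step 23: row=20, L[20]='z', prepend. Next row=LF[20]=22
Reversed output: zzzyxxzzyyxyxzxyxxyxyz$

Answer: zzzyxxzzyyxyxzxyxxyxyz$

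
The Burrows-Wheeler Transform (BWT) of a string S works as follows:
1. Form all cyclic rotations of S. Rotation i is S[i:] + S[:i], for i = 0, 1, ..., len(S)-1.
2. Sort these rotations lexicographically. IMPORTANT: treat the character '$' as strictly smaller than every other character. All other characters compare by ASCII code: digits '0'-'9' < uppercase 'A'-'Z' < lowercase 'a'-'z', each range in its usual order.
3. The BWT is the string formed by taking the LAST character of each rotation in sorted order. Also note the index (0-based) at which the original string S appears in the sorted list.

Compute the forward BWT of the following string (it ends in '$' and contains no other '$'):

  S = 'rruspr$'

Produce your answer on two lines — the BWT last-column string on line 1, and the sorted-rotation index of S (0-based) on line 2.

Answer: rsp$rur
3

Derivation:
All 7 rotations (rotation i = S[i:]+S[:i]):
  rot[0] = rruspr$
  rot[1] = ruspr$r
  rot[2] = uspr$rr
  rot[3] = spr$rru
  rot[4] = pr$rrus
  rot[5] = r$rrusp
  rot[6] = $rruspr
Sorted (with $ < everything):
  sorted[0] = $rruspr  (last char: 'r')
  sorted[1] = pr$rrus  (last char: 's')
  sorted[2] = r$rrusp  (last char: 'p')
  sorted[3] = rruspr$  (last char: '$')
  sorted[4] = ruspr$r  (last char: 'r')
  sorted[5] = spr$rru  (last char: 'u')
  sorted[6] = uspr$rr  (last char: 'r')
Last column: rsp$rur
Original string S is at sorted index 3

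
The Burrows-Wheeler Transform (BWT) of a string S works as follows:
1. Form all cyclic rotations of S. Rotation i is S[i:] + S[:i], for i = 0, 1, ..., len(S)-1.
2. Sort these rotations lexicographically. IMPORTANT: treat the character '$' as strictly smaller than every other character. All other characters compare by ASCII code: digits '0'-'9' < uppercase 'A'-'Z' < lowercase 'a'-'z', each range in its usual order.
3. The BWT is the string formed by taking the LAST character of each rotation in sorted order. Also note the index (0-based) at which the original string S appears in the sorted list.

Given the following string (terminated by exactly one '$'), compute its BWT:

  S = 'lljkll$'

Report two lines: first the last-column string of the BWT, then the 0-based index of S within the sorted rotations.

All 7 rotations (rotation i = S[i:]+S[:i]):
  rot[0] = lljkll$
  rot[1] = ljkll$l
  rot[2] = jkll$ll
  rot[3] = kll$llj
  rot[4] = ll$lljk
  rot[5] = l$lljkl
  rot[6] = $lljkll
Sorted (with $ < everything):
  sorted[0] = $lljkll  (last char: 'l')
  sorted[1] = jkll$ll  (last char: 'l')
  sorted[2] = kll$llj  (last char: 'j')
  sorted[3] = l$lljkl  (last char: 'l')
  sorted[4] = ljkll$l  (last char: 'l')
  sorted[5] = ll$lljk  (last char: 'k')
  sorted[6] = lljkll$  (last char: '$')
Last column: lljllk$
Original string S is at sorted index 6

Answer: lljllk$
6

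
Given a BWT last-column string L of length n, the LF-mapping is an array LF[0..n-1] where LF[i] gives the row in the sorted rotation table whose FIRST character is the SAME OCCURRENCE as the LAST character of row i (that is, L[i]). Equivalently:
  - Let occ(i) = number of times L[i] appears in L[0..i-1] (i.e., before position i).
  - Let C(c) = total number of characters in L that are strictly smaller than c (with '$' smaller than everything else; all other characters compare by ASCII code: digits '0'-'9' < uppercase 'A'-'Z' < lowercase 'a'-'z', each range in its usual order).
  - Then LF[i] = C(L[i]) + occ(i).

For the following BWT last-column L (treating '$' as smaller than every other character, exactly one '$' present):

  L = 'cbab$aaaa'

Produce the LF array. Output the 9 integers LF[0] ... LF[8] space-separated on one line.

Char counts: '$':1, 'a':5, 'b':2, 'c':1
C (first-col start): C('$')=0, C('a')=1, C('b')=6, C('c')=8
L[0]='c': occ=0, LF[0]=C('c')+0=8+0=8
L[1]='b': occ=0, LF[1]=C('b')+0=6+0=6
L[2]='a': occ=0, LF[2]=C('a')+0=1+0=1
L[3]='b': occ=1, LF[3]=C('b')+1=6+1=7
L[4]='$': occ=0, LF[4]=C('$')+0=0+0=0
L[5]='a': occ=1, LF[5]=C('a')+1=1+1=2
L[6]='a': occ=2, LF[6]=C('a')+2=1+2=3
L[7]='a': occ=3, LF[7]=C('a')+3=1+3=4
L[8]='a': occ=4, LF[8]=C('a')+4=1+4=5

Answer: 8 6 1 7 0 2 3 4 5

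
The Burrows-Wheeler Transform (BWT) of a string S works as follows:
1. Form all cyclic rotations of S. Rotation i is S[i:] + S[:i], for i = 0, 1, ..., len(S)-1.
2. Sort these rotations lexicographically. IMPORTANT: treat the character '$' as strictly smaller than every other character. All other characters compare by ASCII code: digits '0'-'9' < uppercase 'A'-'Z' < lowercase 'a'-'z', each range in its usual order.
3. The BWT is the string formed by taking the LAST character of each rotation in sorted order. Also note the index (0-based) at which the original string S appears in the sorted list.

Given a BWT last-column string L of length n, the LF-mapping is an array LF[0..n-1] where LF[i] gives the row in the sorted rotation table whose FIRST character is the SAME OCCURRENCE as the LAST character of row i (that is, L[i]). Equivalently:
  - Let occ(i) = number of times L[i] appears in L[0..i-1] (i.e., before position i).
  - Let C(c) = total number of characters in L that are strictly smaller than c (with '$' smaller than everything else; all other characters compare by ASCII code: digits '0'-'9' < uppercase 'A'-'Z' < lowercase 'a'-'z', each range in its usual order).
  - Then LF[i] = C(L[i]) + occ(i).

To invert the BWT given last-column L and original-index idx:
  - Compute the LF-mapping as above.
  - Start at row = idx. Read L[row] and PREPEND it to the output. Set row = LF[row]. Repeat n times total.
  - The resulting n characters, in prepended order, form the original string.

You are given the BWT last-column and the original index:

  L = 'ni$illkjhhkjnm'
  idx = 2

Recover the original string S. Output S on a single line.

LF mapping: 12 3 0 4 9 10 7 5 1 2 8 6 13 11
Walk LF starting at row 2, prepending L[row]:
  step 1: row=2, L[2]='$', prepend. Next row=LF[2]=0
  step 2: row=0, L[0]='n', prepend. Next row=LF[0]=12
  step 3: row=12, L[12]='n', prepend. Next row=LF[12]=13
  step 4: row=13, L[13]='m', prepend. Next row=LF[13]=11
  step 5: row=11, L[11]='j', prepend. Next row=LF[11]=6
  step 6: row=6, L[6]='k', prepend. Next row=LF[6]=7
  step 7: row=7, L[7]='j', prepend. Next row=LF[7]=5
  step 8: row=5, L[5]='l', prepend. Next row=LF[5]=10
  step 9: row=10, L[10]='k', prepend. Next row=LF[10]=8
  step 10: row=8, L[8]='h', prepend. Next row=LF[8]=1
  step 11: row=1, L[1]='i', prepend. Next row=LF[1]=3
  step 12: row=3, L[3]='i', prepend. Next row=LF[3]=4
  step 13: row=4, L[4]='l', prepend. Next row=LF[4]=9
  step 14: row=9, L[9]='h', prepend. Next row=LF[9]=2
Reversed output: hliihkljkjmnn$

Answer: hliihkljkjmnn$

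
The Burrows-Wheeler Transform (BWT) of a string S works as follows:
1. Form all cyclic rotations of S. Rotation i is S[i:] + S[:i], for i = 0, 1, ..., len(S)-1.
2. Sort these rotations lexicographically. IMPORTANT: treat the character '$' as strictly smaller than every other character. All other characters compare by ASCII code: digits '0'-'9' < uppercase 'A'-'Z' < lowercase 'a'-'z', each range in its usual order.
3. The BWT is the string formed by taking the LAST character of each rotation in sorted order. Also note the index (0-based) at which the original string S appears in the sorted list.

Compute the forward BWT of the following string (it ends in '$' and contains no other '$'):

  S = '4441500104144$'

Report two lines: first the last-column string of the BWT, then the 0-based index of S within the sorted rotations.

All 14 rotations (rotation i = S[i:]+S[:i]):
  rot[0] = 4441500104144$
  rot[1] = 441500104144$4
  rot[2] = 41500104144$44
  rot[3] = 1500104144$444
  rot[4] = 500104144$4441
  rot[5] = 00104144$44415
  rot[6] = 0104144$444150
  rot[7] = 104144$4441500
  rot[8] = 04144$44415001
  rot[9] = 4144$444150010
  rot[10] = 144$4441500104
  rot[11] = 44$44415001041
  rot[12] = 4$444150010414
  rot[13] = $4441500104144
Sorted (with $ < everything):
  sorted[0] = $4441500104144  (last char: '4')
  sorted[1] = 00104144$44415  (last char: '5')
  sorted[2] = 0104144$444150  (last char: '0')
  sorted[3] = 04144$44415001  (last char: '1')
  sorted[4] = 104144$4441500  (last char: '0')
  sorted[5] = 144$4441500104  (last char: '4')
  sorted[6] = 1500104144$444  (last char: '4')
  sorted[7] = 4$444150010414  (last char: '4')
  sorted[8] = 4144$444150010  (last char: '0')
  sorted[9] = 41500104144$44  (last char: '4')
  sorted[10] = 44$44415001041  (last char: '1')
  sorted[11] = 441500104144$4  (last char: '4')
  sorted[12] = 4441500104144$  (last char: '$')
  sorted[13] = 500104144$4441  (last char: '1')
Last column: 450104440414$1
Original string S is at sorted index 12

Answer: 450104440414$1
12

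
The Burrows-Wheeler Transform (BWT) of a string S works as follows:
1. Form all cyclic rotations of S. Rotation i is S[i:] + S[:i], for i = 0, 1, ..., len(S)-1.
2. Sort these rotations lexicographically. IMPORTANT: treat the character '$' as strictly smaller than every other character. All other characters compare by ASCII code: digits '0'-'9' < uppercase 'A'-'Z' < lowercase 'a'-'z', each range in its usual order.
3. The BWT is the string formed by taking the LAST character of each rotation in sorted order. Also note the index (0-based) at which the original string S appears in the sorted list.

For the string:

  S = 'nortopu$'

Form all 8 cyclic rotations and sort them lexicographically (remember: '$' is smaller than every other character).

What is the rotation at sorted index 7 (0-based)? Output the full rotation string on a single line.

All 8 rotations (rotation i = S[i:]+S[:i]):
  rot[0] = nortopu$
  rot[1] = ortopu$n
  rot[2] = rtopu$no
  rot[3] = topu$nor
  rot[4] = opu$nort
  rot[5] = pu$norto
  rot[6] = u$nortop
  rot[7] = $nortopu
Sorted (with $ < everything):
  sorted[0] = $nortopu
  sorted[1] = nortopu$
  sorted[2] = opu$nort
  sorted[3] = ortopu$n
  sorted[4] = pu$norto
  sorted[5] = rtopu$no
  sorted[6] = topu$nor
  sorted[7] = u$nortop
sorted[7] = u$nortop

Answer: u$nortop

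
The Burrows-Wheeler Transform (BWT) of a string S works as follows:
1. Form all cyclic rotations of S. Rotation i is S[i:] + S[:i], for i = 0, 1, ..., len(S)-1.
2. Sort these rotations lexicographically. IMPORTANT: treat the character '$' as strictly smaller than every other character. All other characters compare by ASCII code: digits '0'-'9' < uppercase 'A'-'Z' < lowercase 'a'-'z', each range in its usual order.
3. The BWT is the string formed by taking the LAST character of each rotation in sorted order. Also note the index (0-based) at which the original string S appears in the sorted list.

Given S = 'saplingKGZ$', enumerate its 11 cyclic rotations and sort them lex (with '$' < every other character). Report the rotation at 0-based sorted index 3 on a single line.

All 11 rotations (rotation i = S[i:]+S[:i]):
  rot[0] = saplingKGZ$
  rot[1] = aplingKGZ$s
  rot[2] = plingKGZ$sa
  rot[3] = lingKGZ$sap
  rot[4] = ingKGZ$sapl
  rot[5] = ngKGZ$sapli
  rot[6] = gKGZ$saplin
  rot[7] = KGZ$sapling
  rot[8] = GZ$saplingK
  rot[9] = Z$saplingKG
  rot[10] = $saplingKGZ
Sorted (with $ < everything):
  sorted[0] = $saplingKGZ
  sorted[1] = GZ$saplingK
  sorted[2] = KGZ$sapling
  sorted[3] = Z$saplingKG
  sorted[4] = aplingKGZ$s
  sorted[5] = gKGZ$saplin
  sorted[6] = ingKGZ$sapl
  sorted[7] = lingKGZ$sap
  sorted[8] = ngKGZ$sapli
  sorted[9] = plingKGZ$sa
  sorted[10] = saplingKGZ$
sorted[3] = Z$saplingKG

Answer: Z$saplingKG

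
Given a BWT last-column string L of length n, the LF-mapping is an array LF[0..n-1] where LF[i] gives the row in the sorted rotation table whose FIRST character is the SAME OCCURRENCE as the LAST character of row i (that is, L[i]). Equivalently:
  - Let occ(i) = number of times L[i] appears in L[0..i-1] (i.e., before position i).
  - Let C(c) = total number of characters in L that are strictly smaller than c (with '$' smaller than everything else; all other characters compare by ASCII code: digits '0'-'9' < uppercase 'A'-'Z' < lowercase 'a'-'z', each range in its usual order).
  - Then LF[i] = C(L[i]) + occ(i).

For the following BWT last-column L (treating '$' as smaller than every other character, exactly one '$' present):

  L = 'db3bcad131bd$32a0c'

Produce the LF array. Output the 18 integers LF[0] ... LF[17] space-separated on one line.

Char counts: '$':1, '0':1, '1':2, '2':1, '3':3, 'a':2, 'b':3, 'c':2, 'd':3
C (first-col start): C('$')=0, C('0')=1, C('1')=2, C('2')=4, C('3')=5, C('a')=8, C('b')=10, C('c')=13, C('d')=15
L[0]='d': occ=0, LF[0]=C('d')+0=15+0=15
L[1]='b': occ=0, LF[1]=C('b')+0=10+0=10
L[2]='3': occ=0, LF[2]=C('3')+0=5+0=5
L[3]='b': occ=1, LF[3]=C('b')+1=10+1=11
L[4]='c': occ=0, LF[4]=C('c')+0=13+0=13
L[5]='a': occ=0, LF[5]=C('a')+0=8+0=8
L[6]='d': occ=1, LF[6]=C('d')+1=15+1=16
L[7]='1': occ=0, LF[7]=C('1')+0=2+0=2
L[8]='3': occ=1, LF[8]=C('3')+1=5+1=6
L[9]='1': occ=1, LF[9]=C('1')+1=2+1=3
L[10]='b': occ=2, LF[10]=C('b')+2=10+2=12
L[11]='d': occ=2, LF[11]=C('d')+2=15+2=17
L[12]='$': occ=0, LF[12]=C('$')+0=0+0=0
L[13]='3': occ=2, LF[13]=C('3')+2=5+2=7
L[14]='2': occ=0, LF[14]=C('2')+0=4+0=4
L[15]='a': occ=1, LF[15]=C('a')+1=8+1=9
L[16]='0': occ=0, LF[16]=C('0')+0=1+0=1
L[17]='c': occ=1, LF[17]=C('c')+1=13+1=14

Answer: 15 10 5 11 13 8 16 2 6 3 12 17 0 7 4 9 1 14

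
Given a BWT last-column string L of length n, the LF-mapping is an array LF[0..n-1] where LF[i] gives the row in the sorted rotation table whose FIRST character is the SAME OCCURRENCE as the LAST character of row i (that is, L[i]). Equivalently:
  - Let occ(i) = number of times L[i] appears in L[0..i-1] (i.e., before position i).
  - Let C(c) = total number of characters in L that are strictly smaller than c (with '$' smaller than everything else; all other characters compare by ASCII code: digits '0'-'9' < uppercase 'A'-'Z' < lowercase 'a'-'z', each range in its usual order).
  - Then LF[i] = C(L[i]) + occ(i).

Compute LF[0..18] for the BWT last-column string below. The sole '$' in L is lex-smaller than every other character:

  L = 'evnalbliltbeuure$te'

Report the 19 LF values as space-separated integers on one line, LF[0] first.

Answer: 4 18 12 1 9 2 10 8 11 14 3 5 16 17 13 6 0 15 7

Derivation:
Char counts: '$':1, 'a':1, 'b':2, 'e':4, 'i':1, 'l':3, 'n':1, 'r':1, 't':2, 'u':2, 'v':1
C (first-col start): C('$')=0, C('a')=1, C('b')=2, C('e')=4, C('i')=8, C('l')=9, C('n')=12, C('r')=13, C('t')=14, C('u')=16, C('v')=18
L[0]='e': occ=0, LF[0]=C('e')+0=4+0=4
L[1]='v': occ=0, LF[1]=C('v')+0=18+0=18
L[2]='n': occ=0, LF[2]=C('n')+0=12+0=12
L[3]='a': occ=0, LF[3]=C('a')+0=1+0=1
L[4]='l': occ=0, LF[4]=C('l')+0=9+0=9
L[5]='b': occ=0, LF[5]=C('b')+0=2+0=2
L[6]='l': occ=1, LF[6]=C('l')+1=9+1=10
L[7]='i': occ=0, LF[7]=C('i')+0=8+0=8
L[8]='l': occ=2, LF[8]=C('l')+2=9+2=11
L[9]='t': occ=0, LF[9]=C('t')+0=14+0=14
L[10]='b': occ=1, LF[10]=C('b')+1=2+1=3
L[11]='e': occ=1, LF[11]=C('e')+1=4+1=5
L[12]='u': occ=0, LF[12]=C('u')+0=16+0=16
L[13]='u': occ=1, LF[13]=C('u')+1=16+1=17
L[14]='r': occ=0, LF[14]=C('r')+0=13+0=13
L[15]='e': occ=2, LF[15]=C('e')+2=4+2=6
L[16]='$': occ=0, LF[16]=C('$')+0=0+0=0
L[17]='t': occ=1, LF[17]=C('t')+1=14+1=15
L[18]='e': occ=3, LF[18]=C('e')+3=4+3=7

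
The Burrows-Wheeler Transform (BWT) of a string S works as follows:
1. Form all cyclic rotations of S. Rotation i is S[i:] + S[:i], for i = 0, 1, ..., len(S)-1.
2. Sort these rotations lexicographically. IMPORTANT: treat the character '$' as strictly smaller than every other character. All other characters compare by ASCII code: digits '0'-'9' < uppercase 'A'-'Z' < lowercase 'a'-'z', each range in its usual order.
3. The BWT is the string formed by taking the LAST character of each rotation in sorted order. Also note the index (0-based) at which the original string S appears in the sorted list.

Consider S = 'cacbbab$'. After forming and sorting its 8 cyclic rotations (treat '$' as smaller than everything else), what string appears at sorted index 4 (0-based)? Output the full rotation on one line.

Answer: bab$cacb

Derivation:
All 8 rotations (rotation i = S[i:]+S[:i]):
  rot[0] = cacbbab$
  rot[1] = acbbab$c
  rot[2] = cbbab$ca
  rot[3] = bbab$cac
  rot[4] = bab$cacb
  rot[5] = ab$cacbb
  rot[6] = b$cacbba
  rot[7] = $cacbbab
Sorted (with $ < everything):
  sorted[0] = $cacbbab
  sorted[1] = ab$cacbb
  sorted[2] = acbbab$c
  sorted[3] = b$cacbba
  sorted[4] = bab$cacb
  sorted[5] = bbab$cac
  sorted[6] = cacbbab$
  sorted[7] = cbbab$ca
sorted[4] = bab$cacb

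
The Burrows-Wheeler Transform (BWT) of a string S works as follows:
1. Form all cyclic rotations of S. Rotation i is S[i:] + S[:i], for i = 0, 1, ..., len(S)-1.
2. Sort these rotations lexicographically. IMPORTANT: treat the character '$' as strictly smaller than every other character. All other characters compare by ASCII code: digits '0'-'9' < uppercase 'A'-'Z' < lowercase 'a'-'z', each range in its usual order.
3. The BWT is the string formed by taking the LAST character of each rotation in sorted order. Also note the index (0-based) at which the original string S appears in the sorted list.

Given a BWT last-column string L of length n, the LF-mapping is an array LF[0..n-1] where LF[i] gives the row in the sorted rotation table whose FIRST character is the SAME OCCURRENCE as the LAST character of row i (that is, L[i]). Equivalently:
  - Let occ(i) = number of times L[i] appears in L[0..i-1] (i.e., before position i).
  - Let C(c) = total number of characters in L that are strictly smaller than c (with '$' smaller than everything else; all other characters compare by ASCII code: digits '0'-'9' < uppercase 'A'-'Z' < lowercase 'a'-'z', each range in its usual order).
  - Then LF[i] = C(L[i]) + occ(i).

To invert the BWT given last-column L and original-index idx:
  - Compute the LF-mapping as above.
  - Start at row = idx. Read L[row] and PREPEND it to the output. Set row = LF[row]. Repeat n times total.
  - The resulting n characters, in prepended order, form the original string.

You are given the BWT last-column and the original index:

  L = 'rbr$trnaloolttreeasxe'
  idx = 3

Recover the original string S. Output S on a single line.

LF mapping: 12 3 13 0 17 14 9 1 7 10 11 8 18 19 15 4 5 2 16 20 6
Walk LF starting at row 3, prepending L[row]:
  step 1: row=3, L[3]='$', prepend. Next row=LF[3]=0
  step 2: row=0, L[0]='r', prepend. Next row=LF[0]=12
  step 3: row=12, L[12]='t', prepend. Next row=LF[12]=18
  step 4: row=18, L[18]='s', prepend. Next row=LF[18]=16
  step 5: row=16, L[16]='e', prepend. Next row=LF[16]=5
  step 6: row=5, L[5]='r', prepend. Next row=LF[5]=14
  step 7: row=14, L[14]='r', prepend. Next row=LF[14]=15
  step 8: row=15, L[15]='e', prepend. Next row=LF[15]=4
  step 9: row=4, L[4]='t', prepend. Next row=LF[4]=17
  step 10: row=17, L[17]='a', prepend. Next row=LF[17]=2
  step 11: row=2, L[2]='r', prepend. Next row=LF[2]=13
  step 12: row=13, L[13]='t', prepend. Next row=LF[13]=19
  step 13: row=19, L[19]='x', prepend. Next row=LF[19]=20
  step 14: row=20, L[20]='e', prepend. Next row=LF[20]=6
  step 15: row=6, L[6]='n', prepend. Next row=LF[6]=9
  step 16: row=9, L[9]='o', prepend. Next row=LF[9]=10
  step 17: row=10, L[10]='o', prepend. Next row=LF[10]=11
  step 18: row=11, L[11]='l', prepend. Next row=LF[11]=8
  step 19: row=8, L[8]='l', prepend. Next row=LF[8]=7
  step 20: row=7, L[7]='a', prepend. Next row=LF[7]=1
  step 21: row=1, L[1]='b', prepend. Next row=LF[1]=3
Reversed output: balloonextraterrestr$

Answer: balloonextraterrestr$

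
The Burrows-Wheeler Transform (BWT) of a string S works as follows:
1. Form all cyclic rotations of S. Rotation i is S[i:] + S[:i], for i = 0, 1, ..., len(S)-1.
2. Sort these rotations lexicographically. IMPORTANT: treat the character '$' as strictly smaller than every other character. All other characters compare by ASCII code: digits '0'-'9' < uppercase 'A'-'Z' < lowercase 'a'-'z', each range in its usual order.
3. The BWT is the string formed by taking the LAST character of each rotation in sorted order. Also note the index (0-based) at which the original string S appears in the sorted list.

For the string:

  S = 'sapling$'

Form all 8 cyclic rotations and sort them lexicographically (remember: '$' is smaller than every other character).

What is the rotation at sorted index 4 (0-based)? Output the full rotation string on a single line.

Answer: ling$sap

Derivation:
All 8 rotations (rotation i = S[i:]+S[:i]):
  rot[0] = sapling$
  rot[1] = apling$s
  rot[2] = pling$sa
  rot[3] = ling$sap
  rot[4] = ing$sapl
  rot[5] = ng$sapli
  rot[6] = g$saplin
  rot[7] = $sapling
Sorted (with $ < everything):
  sorted[0] = $sapling
  sorted[1] = apling$s
  sorted[2] = g$saplin
  sorted[3] = ing$sapl
  sorted[4] = ling$sap
  sorted[5] = ng$sapli
  sorted[6] = pling$sa
  sorted[7] = sapling$
sorted[4] = ling$sap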